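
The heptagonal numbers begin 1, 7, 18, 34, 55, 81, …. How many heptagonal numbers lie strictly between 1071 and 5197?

The n-th heptagonal number is n(5n−3)/2.
Smallest index with value > 1071: n = 22 (giving 1177).
Largest index with value < 5197: n = 45 (giving 4995).
Indices 22 through 45: 24 terms.

24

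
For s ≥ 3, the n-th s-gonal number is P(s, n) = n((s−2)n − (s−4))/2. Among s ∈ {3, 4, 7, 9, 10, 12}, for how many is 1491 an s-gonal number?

s = 3: P(3, 54) = 1485 and P(3, 55) = 1540; 1491 is not s-gonal.
s = 4: P(4, 38) = 1444 and P(4, 39) = 1521; 1491 is not s-gonal.
s = 7: P(7, 24) = 1404 and P(7, 25) = 1525; 1491 is not s-gonal.
s = 9: P(9, 21) = 1491. ✓
s = 10: P(10, 19) = 1387 and P(10, 20) = 1540; 1491 is not s-gonal.
s = 12: P(12, 17) = 1377 and P(12, 18) = 1548; 1491 is not s-gonal.
Hits: s ∈ {9} → 1.

1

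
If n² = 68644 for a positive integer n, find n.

We need n² = 68644, so n = √68644 = 262.

262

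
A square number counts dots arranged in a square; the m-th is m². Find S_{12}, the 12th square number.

144

The 12th square number is n² with n = 12.
12² = 144.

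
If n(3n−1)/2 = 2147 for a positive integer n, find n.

38

Set n(3n−1)/2 = 2147, giving 3n² − n − 4294 = 0.
The discriminant is 1 + 24·2147 = 51529, and √51529 = 227.
So n = (1 + 227) / 6 = 228/6 = 38.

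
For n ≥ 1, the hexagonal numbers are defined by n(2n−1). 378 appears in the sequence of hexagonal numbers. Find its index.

14

Set n(2n−1) = 378, giving 2n² − n − 378 = 0.
The discriminant is 1 + 8·378 = 3025, and √3025 = 55.
So n = (1 + 55) / 4 = 56/4 = 14.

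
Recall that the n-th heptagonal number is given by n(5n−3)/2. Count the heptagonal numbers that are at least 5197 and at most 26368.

58

The n-th heptagonal number is n(5n−3)/2.
Smallest index with value ≥ 5197: n = 46 (giving 5221).
Largest index with value ≤ 26368: n = 103 (giving 26368).
Indices 46 through 103: 58 terms.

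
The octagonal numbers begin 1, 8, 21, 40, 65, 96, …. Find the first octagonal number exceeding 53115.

Solve n(3n−2) > 53115 for integer n.
The largest n with value ≤ 53115 is 133 (since 52801 ≤ 53115 < 53600), so the first above is n = 134, value 53600.

53600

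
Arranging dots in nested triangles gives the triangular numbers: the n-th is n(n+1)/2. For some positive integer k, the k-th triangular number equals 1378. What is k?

52

Set n(n+1)/2 = 1378, giving n² + n − 2756 = 0.
The discriminant is 1 + 8·1378 = 11025, and √11025 = 105.
So n = (-1 + 105) / 2 = 104/2 = 52.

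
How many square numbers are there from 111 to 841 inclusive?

The n-th square number is n².
Smallest index with value ≥ 111: n = 11 (giving 121).
Largest index with value ≤ 841: n = 29 (giving 841).
Indices 11 through 29: 19 terms.

19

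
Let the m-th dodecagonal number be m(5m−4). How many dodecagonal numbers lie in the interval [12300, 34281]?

The n-th dodecagonal number is n(5n−4).
Smallest index with value ≥ 12300: n = 50 (giving 12300).
Largest index with value ≤ 34281: n = 83 (giving 34113).
Indices 50 through 83: 34 terms.

34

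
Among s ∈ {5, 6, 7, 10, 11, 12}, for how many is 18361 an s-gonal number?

s = 5: P(5, 110) = 18095 and P(5, 111) = 18426; 18361 is not s-gonal.
s = 6: P(6, 96) = 18336 and P(6, 97) = 18721; 18361 is not s-gonal.
s = 7: P(7, 86) = 18361. ✓
s = 10: P(10, 68) = 18292 and P(10, 69) = 18837; 18361 is not s-gonal.
s = 11: P(11, 64) = 18208 and P(11, 65) = 18785; 18361 is not s-gonal.
s = 12: P(12, 61) = 18361. ✓
Hits: s ∈ {7, 12} → 2.

2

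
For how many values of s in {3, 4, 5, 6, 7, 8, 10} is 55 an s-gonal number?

2

s = 3: P(3, 10) = 55. ✓
s = 4: P(4, 7) = 49 and P(4, 8) = 64; 55 is not s-gonal.
s = 5: P(5, 6) = 51 and P(5, 7) = 70; 55 is not s-gonal.
s = 6: P(6, 5) = 45 and P(6, 6) = 66; 55 is not s-gonal.
s = 7: P(7, 5) = 55. ✓
s = 8: P(8, 4) = 40 and P(8, 5) = 65; 55 is not s-gonal.
s = 10: P(10, 4) = 52 and P(10, 5) = 85; 55 is not s-gonal.
Hits: s ∈ {3, 7} → 2.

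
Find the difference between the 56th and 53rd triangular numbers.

165

56·57/2 = 1596 and 53·54/2 = 1431.
Difference: 1596 − 1431 = 165.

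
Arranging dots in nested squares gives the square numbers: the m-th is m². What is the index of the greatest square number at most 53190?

Solve n² ≤ 53190 for integer n.
n = 230 gives 52900 ≤ 53190, while n = 231 gives 53361 > 53190; so the answer is index 230.

230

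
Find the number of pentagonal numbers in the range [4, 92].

7

The n-th pentagonal number is n(3n−1)/2.
Smallest index with value ≥ 4: n = 2 (giving 5).
Largest index with value ≤ 92: n = 8 (giving 92).
Indices 2 through 8: 7 terms.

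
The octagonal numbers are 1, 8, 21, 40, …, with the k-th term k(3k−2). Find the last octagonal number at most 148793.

148741

Solve n(3n−2) ≤ 148793 for integer n.
n = 223 gives 148741 ≤ 148793, while n = 224 gives 150080 > 148793; so the answer is 148741.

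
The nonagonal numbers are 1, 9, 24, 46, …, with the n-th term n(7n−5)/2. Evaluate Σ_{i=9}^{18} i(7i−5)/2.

6330

Σ i(7i−5)/2 = (7Σi² − 5Σi) / 2 over i = 9..18.
Σi = 171 − 36 = 135 and Σi² = 2109 − 204 = 1905.
(7·1905 − 5·135) / 2 = 12660/2 = 6330.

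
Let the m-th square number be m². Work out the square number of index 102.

10404

102² = 10404.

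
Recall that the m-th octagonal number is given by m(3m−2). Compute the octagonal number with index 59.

The 59th octagonal number is n(3n−2) with n = 59.
59·(3·59 − 2) = 59·175 = 10325.

10325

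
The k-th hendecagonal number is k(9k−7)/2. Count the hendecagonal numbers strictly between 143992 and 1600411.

417

The n-th hendecagonal number is n(9n−7)/2.
Smallest index with value > 143992: n = 180 (giving 145170).
Largest index with value < 1600411: n = 596 (giving 1596386).
Indices 180 through 596: 417 terms.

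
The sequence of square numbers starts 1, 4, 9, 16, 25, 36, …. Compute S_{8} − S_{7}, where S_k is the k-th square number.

15

n² − (n−1)² = 2n − 1, so 8² − 7² = 2·8 − 1 = 15.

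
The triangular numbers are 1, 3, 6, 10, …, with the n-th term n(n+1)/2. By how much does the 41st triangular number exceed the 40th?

41

Consecutive triangular numbers differ by n: T_{41} − T_{40} = 41.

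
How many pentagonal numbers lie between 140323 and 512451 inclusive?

The n-th pentagonal number is n(3n−1)/2.
Smallest index with value ≥ 140323: n = 307 (giving 141220).
Largest index with value ≤ 512451: n = 584 (giving 511292).
Indices 307 through 584: 278 terms.

278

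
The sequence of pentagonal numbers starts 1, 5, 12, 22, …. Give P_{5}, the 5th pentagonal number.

35

The 5th pentagonal number is n(3n−1)/2 with n = 5.
5·(3·5 − 1)/2 = 5·14/2 = 5·7 = 35.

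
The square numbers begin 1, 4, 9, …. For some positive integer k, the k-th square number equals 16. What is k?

4

We need n² = 16, so n = √16 = 4.
Check: 4² = 16. ✓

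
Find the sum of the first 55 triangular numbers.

29260

Σ i(i+1)/2 = (Σi² + Σi) / 2 over i = 1..55.
Σi = 1540 and Σi² = 56980.
(1·56980 + 1·1540) / 2 = 58520/2 = 29260.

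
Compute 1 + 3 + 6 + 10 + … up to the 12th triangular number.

364

Σ i(i+1)/2 = (Σi² + Σi) / 2 over i = 1..12.
Σi = 78 and Σi² = 650.
(1·650 + 1·78) / 2 = 728/2 = 364.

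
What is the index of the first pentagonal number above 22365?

Solve n(3n−1)/2 > 22365 for integer n.
The largest n with value ≤ 22365 is 122 (since 22265 ≤ 22365 < 22632), so the first above is n = 123, value 22632.

123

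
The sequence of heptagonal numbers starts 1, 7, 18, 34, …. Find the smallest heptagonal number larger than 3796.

3940

Solve n(5n−3)/2 > 3796 for integer n.
The largest n with value ≤ 3796 is 39 (since 3744 ≤ 3796 < 3940), so the first above is n = 40, value 3940.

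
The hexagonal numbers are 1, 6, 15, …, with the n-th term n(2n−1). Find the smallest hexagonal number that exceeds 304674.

305371

Solve n(2n−1) > 304674 for integer n.
The largest n with value ≤ 304674 is 390 (since 303810 ≤ 304674 < 305371), so the first above is n = 391, value 305371.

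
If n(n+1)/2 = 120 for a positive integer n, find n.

Set n(n+1)/2 = 120, giving n² + n − 240 = 0.
The discriminant is 1 + 8·120 = 961, and √961 = 31.
So n = (-1 + 31) / 2 = 30/2 = 15.
Check: 15·16/2 = 120. ✓

15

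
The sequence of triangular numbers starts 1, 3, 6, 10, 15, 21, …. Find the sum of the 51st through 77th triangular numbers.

Σ i(i+1)/2 = (Σi² + Σi) / 2 over i = 51..77.
Σi = 3003 − 1275 = 1728 and Σi² = 155155 − 42925 = 112230.
(1·112230 + 1·1728) / 2 = 113958/2 = 56979.

56979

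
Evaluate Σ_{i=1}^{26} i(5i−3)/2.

Σ i(5i−3)/2 = (5Σi² − 3Σi) / 2 over i = 1..26.
Σi = 351 and Σi² = 6201.
(5·6201 − 3·351) / 2 = 29952/2 = 14976.

14976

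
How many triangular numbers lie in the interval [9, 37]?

The n-th triangular number is n(n+1)/2.
Smallest index with value ≥ 9: n = 4 (giving 10).
Largest index with value ≤ 37: n = 8 (giving 36).
Indices 4 through 8: 5 terms.

5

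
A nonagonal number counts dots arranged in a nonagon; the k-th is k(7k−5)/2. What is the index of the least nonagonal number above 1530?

22

Solve n(7n−5)/2 > 1530 for integer n.
The largest n with value ≤ 1530 is 21 (since 1491 ≤ 1530 < 1639), so the first above is n = 22, value 1639.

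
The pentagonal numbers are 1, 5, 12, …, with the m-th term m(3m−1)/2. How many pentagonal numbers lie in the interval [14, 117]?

6

The n-th pentagonal number is n(3n−1)/2.
Smallest index with value ≥ 14: n = 4 (giving 22).
Largest index with value ≤ 117: n = 9 (giving 117).
Indices 4 through 9: 6 terms.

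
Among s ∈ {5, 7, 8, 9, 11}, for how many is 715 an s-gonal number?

s = 5: P(5, 22) = 715. ✓
s = 7: P(7, 17) = 697 and P(7, 18) = 783; 715 is not s-gonal.
s = 8: P(8, 15) = 645 and P(8, 16) = 736; 715 is not s-gonal.
s = 9: P(9, 14) = 651 and P(9, 15) = 750; 715 is not s-gonal.
s = 11: P(11, 13) = 715. ✓
Hits: s ∈ {5, 11} → 2.

2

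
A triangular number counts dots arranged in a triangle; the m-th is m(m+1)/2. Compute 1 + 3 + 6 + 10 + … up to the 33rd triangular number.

Σ i(i+1)/2 = (Σi² + Σi) / 2 over i = 1..33.
Σi = 561 and Σi² = 12529.
(1·12529 + 1·561) / 2 = 13090/2 = 6545.

6545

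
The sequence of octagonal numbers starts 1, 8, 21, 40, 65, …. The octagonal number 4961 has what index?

Set n(3n−2) = 4961, giving 3n² − 2n − 4961 = 0.
The discriminant is 4 + 12·4961 = 59536, and √59536 = 244.
So n = (2 + 244) / 6 = 246/6 = 41.
Check: 41·(3·41 − 2) = 4961. ✓

41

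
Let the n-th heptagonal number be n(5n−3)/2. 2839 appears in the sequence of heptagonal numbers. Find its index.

Set n(5n−3)/2 = 2839, giving 5n² − 3n − 5678 = 0.
The discriminant is 9 + 40·2839 = 113569, and √113569 = 337.
So n = (3 + 337) / 10 = 340/10 = 34.
Check: 34·(5·34 − 3)/2 = 2839. ✓

34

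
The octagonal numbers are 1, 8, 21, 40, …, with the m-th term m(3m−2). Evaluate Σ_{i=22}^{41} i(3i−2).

60270

Σ i(3i−2) = 3Σi² − 2Σi over i = 22..41.
Σi = 861 − 231 = 630 and Σi² = 23821 − 3311 = 20510.
3·20510 − 2·630 = 60270.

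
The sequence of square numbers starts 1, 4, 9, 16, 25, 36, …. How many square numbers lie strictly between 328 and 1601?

The n-th square number is n².
Smallest index with value > 328: n = 19 (giving 361).
Largest index with value < 1601: n = 40 (giving 1600).
Indices 19 through 40: 22 terms.

22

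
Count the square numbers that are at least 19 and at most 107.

The n-th square number is n².
Smallest index with value ≥ 19: n = 5 (giving 25).
Largest index with value ≤ 107: n = 10 (giving 100).
Indices 5 through 10: 6 terms.

6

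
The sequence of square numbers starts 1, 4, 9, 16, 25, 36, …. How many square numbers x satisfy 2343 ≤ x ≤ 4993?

22

The n-th square number is n².
Smallest index with value ≥ 2343: n = 49 (giving 2401).
Largest index with value ≤ 4993: n = 70 (giving 4900).
Indices 49 through 70: 22 terms.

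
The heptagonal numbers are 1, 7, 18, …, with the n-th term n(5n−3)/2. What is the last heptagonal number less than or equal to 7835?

Solve n(5n−3)/2 ≤ 7835 for integer n.
n = 56 gives 7756 ≤ 7835, while n = 57 gives 8037 > 7835; so the answer is 7756.

7756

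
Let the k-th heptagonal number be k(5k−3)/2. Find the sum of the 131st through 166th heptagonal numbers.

Σ i(5i−3)/2 = (5Σi² − 3Σi) / 2 over i = 131..166.
Σi = 13861 − 8515 = 5346 and Σi² = 1538571 − 740805 = 797766.
(5·797766 − 3·5346) / 2 = 3972792/2 = 1986396.

1986396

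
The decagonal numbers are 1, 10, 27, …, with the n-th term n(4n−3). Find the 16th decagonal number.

976

16·(4·16 − 3) = 16·61 = 976.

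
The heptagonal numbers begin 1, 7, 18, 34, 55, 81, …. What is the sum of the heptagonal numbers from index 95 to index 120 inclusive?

750620

Σ i(5i−3)/2 = (5Σi² − 3Σi) / 2 over i = 95..120.
Σi = 7260 − 4465 = 2795 and Σi² = 583220 − 281295 = 301925.
(5·301925 − 3·2795) / 2 = 1501240/2 = 750620.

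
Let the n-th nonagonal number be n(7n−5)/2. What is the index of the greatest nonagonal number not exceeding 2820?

Solve n(7n−5)/2 ≤ 2820 for integer n.
n = 28 gives 2674 ≤ 2820, while n = 29 gives 2871 > 2820; so the answer is index 28.

28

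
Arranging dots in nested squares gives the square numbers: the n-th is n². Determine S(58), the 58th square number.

The 58th square number is n² with n = 58.
58² = 3364.

3364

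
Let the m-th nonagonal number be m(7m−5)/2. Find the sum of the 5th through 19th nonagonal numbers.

8090

Σ i(7i−5)/2 = (7Σi² − 5Σi) / 2 over i = 5..19.
Σi = 190 − 10 = 180 and Σi² = 2470 − 30 = 2440.
(7·2440 − 5·180) / 2 = 16180/2 = 8090.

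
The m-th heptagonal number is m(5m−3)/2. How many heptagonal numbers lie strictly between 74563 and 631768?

The n-th heptagonal number is n(5n−3)/2.
Smallest index with value > 74563: n = 174 (giving 75429).
Largest index with value < 631768: n = 502 (giving 629257).
Indices 174 through 502: 329 terms.

329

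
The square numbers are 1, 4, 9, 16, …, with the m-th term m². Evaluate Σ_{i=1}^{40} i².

Σ_{i=1}^{40} i² = 40·41·81/6 = 22140.

22140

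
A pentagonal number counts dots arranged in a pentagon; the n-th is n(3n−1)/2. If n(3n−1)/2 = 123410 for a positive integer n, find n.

Set n(3n−1)/2 = 123410, giving 3n² − n − 246820 = 0.
The discriminant is 1 + 24·123410 = 2961841, and √2961841 = 1721.
So n = (1 + 1721) / 6 = 1722/6 = 287.
Check: 287·(3·287 − 1)/2 = 123410. ✓

287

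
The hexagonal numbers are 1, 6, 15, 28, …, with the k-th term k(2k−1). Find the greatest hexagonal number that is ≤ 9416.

Solve n(2n−1) ≤ 9416 for integer n.
n = 68 gives 9180 ≤ 9416, while n = 69 gives 9453 > 9416; so the answer is 9180.

9180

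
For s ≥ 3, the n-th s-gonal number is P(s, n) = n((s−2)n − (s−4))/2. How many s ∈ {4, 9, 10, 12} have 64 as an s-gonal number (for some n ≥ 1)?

s = 4: P(4, 8) = 64. ✓
s = 9: P(9, 4) = 46 and P(9, 5) = 75; 64 is not s-gonal.
s = 10: P(10, 4) = 52 and P(10, 5) = 85; 64 is not s-gonal.
s = 12: P(12, 4) = 64. ✓
Hits: s ∈ {4, 12} → 2.

2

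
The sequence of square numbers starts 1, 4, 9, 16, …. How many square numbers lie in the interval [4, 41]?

The n-th square number is n².
Smallest index with value ≥ 4: n = 2 (giving 4).
Largest index with value ≤ 41: n = 6 (giving 36).
Indices 2 through 6: 5 terms.

5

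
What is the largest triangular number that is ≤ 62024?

61776

Solve n(n+1)/2 ≤ 62024 for integer n.
n = 351 gives 61776 ≤ 62024, while n = 352 gives 62128 > 62024; so the answer is 61776.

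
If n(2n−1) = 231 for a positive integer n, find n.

11

Set n(2n−1) = 231, giving 2n² − n − 231 = 0.
The discriminant is 1 + 8·231 = 1849, and √1849 = 43.
So n = (1 + 43) / 4 = 44/4 = 11.
Check: 11·(2·11 − 1) = 231. ✓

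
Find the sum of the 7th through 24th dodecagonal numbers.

22929

Σ i(5i−4) = 5Σi² − 4Σi over i = 7..24.
Σi = 300 − 21 = 279 and Σi² = 4900 − 91 = 4809.
5·4809 − 4·279 = 22929.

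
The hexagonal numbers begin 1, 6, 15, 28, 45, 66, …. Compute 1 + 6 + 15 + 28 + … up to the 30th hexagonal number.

Σ i(2i−1) = 2Σi² − Σi over i = 1..30.
Σi = 465 and Σi² = 9455.
2·9455 − 1·465 = 18445.

18445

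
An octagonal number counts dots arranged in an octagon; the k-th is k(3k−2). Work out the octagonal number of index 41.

4961

The 41st octagonal number is n(3n−2) with n = 41.
41·(3·41 − 2) = 41·121 = 4961.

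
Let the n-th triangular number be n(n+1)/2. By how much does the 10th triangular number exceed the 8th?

10·11/2 = 55 and 8·9/2 = 36.
Difference: 55 − 36 = 19.

19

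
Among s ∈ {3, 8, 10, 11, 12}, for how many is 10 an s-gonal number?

2

s = 3: P(3, 4) = 10. ✓
s = 8: P(8, 2) = 8 and P(8, 3) = 21; 10 is not s-gonal.
s = 10: P(10, 2) = 10. ✓
s = 11: P(11, 1) = 1 and P(11, 2) = 11; 10 is not s-gonal.
s = 12: P(12, 1) = 1 and P(12, 2) = 12; 10 is not s-gonal.
Hits: s ∈ {3, 10} → 2.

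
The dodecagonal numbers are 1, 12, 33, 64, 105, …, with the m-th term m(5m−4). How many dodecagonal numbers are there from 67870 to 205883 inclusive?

The n-th dodecagonal number is n(5n−4).
Smallest index with value ≥ 67870: n = 117 (giving 67977).
Largest index with value ≤ 205883: n = 203 (giving 205233).
Indices 117 through 203: 87 terms.

87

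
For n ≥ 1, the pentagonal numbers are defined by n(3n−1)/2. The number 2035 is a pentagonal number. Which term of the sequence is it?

Set n(3n−1)/2 = 2035, giving 3n² − n − 4070 = 0.
The discriminant is 1 + 24·2035 = 48841, and √48841 = 221.
So n = (1 + 221) / 6 = 222/6 = 37.

37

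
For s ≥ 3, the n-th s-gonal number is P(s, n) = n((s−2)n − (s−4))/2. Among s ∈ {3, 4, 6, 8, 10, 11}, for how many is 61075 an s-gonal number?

s = 3: P(3, 349) = 61075. ✓
s = 4: P(4, 247) = 61009 and P(4, 248) = 61504; 61075 is not s-gonal.
s = 6: P(6, 175) = 61075. ✓
s = 8: P(8, 143) = 61061 and P(8, 144) = 61920; 61075 is not s-gonal.
s = 10: P(10, 123) = 60147 and P(10, 124) = 61132; 61075 is not s-gonal.
s = 11: P(11, 116) = 60146 and P(11, 117) = 61191; 61075 is not s-gonal.
Hits: s ∈ {3, 6} → 2.

2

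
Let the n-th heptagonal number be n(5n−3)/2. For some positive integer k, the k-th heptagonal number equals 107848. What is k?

Set n(5n−3)/2 = 107848, giving 5n² − 3n − 215696 = 0.
The discriminant is 9 + 40·107848 = 4313929, and √4313929 = 2077.
So n = (3 + 2077) / 10 = 2080/10 = 208.

208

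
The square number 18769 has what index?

We need n² = 18769, so n = √18769 = 137.

137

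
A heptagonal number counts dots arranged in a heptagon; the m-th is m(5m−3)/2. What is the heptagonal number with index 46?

46·(5·46 − 3)/2 = 46·227/2 = 5221.

5221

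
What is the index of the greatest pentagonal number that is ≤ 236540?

397

Solve n(3n−1)/2 ≤ 236540 for integer n.
n = 397 gives 236215 ≤ 236540, while n = 398 gives 237407 > 236540; so the answer is index 397.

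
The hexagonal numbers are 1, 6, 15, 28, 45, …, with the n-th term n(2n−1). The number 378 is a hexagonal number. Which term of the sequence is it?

14

Set n(2n−1) = 378, giving 2n² − n − 378 = 0.
The discriminant is 1 + 8·378 = 3025, and √3025 = 55.
So n = (1 + 55) / 4 = 56/4 = 14.
Check: 14·(2·14 − 1) = 378. ✓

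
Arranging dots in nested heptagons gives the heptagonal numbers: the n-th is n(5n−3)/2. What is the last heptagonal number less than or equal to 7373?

7209

Solve n(5n−3)/2 ≤ 7373 for integer n.
n = 54 gives 7209 ≤ 7373, while n = 55 gives 7480 > 7373; so the answer is 7209.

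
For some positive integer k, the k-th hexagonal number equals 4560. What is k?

Set n(2n−1) = 4560, giving 2n² − n − 4560 = 0.
The discriminant is 1 + 8·4560 = 36481, and √36481 = 191.
So n = (1 + 191) / 4 = 192/4 = 48.

48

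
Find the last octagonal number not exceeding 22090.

Solve n(3n−2) ≤ 22090 for integer n.
n = 86 gives 22016 ≤ 22090, while n = 87 gives 22533 > 22090; so the answer is 22016.

22016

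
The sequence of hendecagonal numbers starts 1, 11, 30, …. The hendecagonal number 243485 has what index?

233

Set n(9n−7)/2 = 243485, giving 9n² − 7n − 486970 = 0.
So n = (7 + 4187) / 18 = 4194/18 = 233.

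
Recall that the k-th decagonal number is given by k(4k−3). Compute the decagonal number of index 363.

The 363rd decagonal number is n(4n−3) with n = 363.
363·(4·363 − 3) = 363·1449 = 525987.

525987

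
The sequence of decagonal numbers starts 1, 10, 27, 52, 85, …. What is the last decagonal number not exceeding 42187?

Solve n(4n−3) ≤ 42187 for integer n.
n = 103 gives 42127 ≤ 42187, while n = 104 gives 42952 > 42187; so the answer is 42127.

42127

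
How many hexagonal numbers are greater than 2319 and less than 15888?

The n-th hexagonal number is n(2n−1).
Smallest index with value > 2319: n = 35 (giving 2415).
Largest index with value < 15888: n = 89 (giving 15753).
Indices 35 through 89: 55 terms.

55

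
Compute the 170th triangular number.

170·171/2 = 29070/2 = 14535.

14535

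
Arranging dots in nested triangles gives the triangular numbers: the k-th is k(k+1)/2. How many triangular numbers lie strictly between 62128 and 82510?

The n-th triangular number is n(n+1)/2.
Smallest index with value > 62128: n = 353 (giving 62481).
Largest index with value < 82510: n = 405 (giving 82215).
Indices 353 through 405: 53 terms.

53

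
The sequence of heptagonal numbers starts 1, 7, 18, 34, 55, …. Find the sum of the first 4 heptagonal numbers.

Σ i(5i−3)/2 = (5Σi² − 3Σi) / 2 over i = 1..4.
Σi = 10 and Σi² = 30.
(5·30 − 3·10) / 2 = 120/2 = 60.

60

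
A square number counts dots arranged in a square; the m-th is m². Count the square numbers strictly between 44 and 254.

The n-th square number is n².
Smallest index with value > 44: n = 7 (giving 49).
Largest index with value < 254: n = 15 (giving 225).
Indices 7 through 15: 9 terms.

9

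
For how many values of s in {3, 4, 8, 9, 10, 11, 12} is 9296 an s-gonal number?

s = 3: P(3, 135) = 9180 and P(3, 136) = 9316; 9296 is not s-gonal.
s = 4: P(4, 96) = 9216 and P(4, 97) = 9409; 9296 is not s-gonal.
s = 8: P(8, 56) = 9296. ✓
s = 9: P(9, 51) = 8976 and P(9, 52) = 9334; 9296 is not s-gonal.
s = 10: P(10, 48) = 9072 and P(10, 49) = 9457; 9296 is not s-gonal.
s = 11: P(11, 45) = 8955 and P(11, 46) = 9361; 9296 is not s-gonal.
s = 12: P(12, 43) = 9073 and P(12, 44) = 9504; 9296 is not s-gonal.
Hits: s ∈ {8} → 1.

1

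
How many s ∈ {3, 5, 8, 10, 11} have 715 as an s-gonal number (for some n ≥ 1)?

2

s = 3: P(3, 37) = 703 and P(3, 38) = 741; 715 is not s-gonal.
s = 5: P(5, 22) = 715. ✓
s = 8: P(8, 15) = 645 and P(8, 16) = 736; 715 is not s-gonal.
s = 10: P(10, 13) = 637 and P(10, 14) = 742; 715 is not s-gonal.
s = 11: P(11, 13) = 715. ✓
Hits: s ∈ {5, 11} → 2.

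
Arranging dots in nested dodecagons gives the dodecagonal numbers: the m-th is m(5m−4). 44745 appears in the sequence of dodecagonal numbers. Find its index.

95

Set n(5n−4) = 44745, giving 5n² − 4n − 44745 = 0.
So n = (4 + 946) / 10 = 950/10 = 95.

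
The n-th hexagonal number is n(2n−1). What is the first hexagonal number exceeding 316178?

316410

Solve n(2n−1) > 316178 for integer n.
The largest n with value ≤ 316178 is 397 (since 314821 ≤ 316178 < 316410), so the first above is n = 398, value 316410.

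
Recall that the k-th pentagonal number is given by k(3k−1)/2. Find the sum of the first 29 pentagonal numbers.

12615

Σ i(3i−1)/2 = (3Σi² − Σi) / 2 over i = 1..29.
Σi = 435 and Σi² = 8555.
(3·8555 − 1·435) / 2 = 25230/2 = 12615.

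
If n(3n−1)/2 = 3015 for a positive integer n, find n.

Set n(3n−1)/2 = 3015, giving 3n² − n − 6030 = 0.
The discriminant is 1 + 24·3015 = 72361, and √72361 = 269.
So n = (1 + 269) / 6 = 270/6 = 45.

45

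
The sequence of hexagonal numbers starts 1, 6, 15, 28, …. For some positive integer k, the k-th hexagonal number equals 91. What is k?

Set n(2n−1) = 91, giving 2n² − n − 91 = 0.
The discriminant is 1 + 8·91 = 729, and √729 = 27.
So n = (1 + 27) / 4 = 28/4 = 7.

7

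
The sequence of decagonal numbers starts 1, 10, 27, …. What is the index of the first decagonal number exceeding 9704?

50

Solve n(4n−3) > 9704 for integer n.
The largest n with value ≤ 9704 is 49 (since 9457 ≤ 9704 < 9850), so the first above is n = 50, value 9850.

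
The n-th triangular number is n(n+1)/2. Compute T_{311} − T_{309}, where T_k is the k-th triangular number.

311·312/2 = 48516 and 309·310/2 = 47895.
Difference: 48516 − 47895 = 621.

621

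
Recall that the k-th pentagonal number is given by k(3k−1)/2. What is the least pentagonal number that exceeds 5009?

5017

Solve n(3n−1)/2 > 5009 for integer n.
The largest n with value ≤ 5009 is 57 (since 4845 ≤ 5009 < 5017), so the first above is n = 58, value 5017.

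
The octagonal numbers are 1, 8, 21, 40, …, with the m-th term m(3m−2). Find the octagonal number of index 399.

476805

The 399th octagonal number is n(3n−2) with n = 399.
399·(3·399 − 2) = 399·1195 = 476805.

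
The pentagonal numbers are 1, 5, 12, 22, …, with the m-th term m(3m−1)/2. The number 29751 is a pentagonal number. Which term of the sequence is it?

141

Set n(3n−1)/2 = 29751, giving 3n² − n − 59502 = 0.
The discriminant is 1 + 24·29751 = 714025, and √714025 = 845.
So n = (1 + 845) / 6 = 846/6 = 141.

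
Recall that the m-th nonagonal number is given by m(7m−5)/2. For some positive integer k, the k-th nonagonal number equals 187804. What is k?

Set n(7n−5)/2 = 187804, giving 7n² − 5n − 375608 = 0.
The discriminant is 25 + 56·187804 = 10517049, and √10517049 = 3243.
So n = (5 + 3243) / 14 = 3248/14 = 232.

232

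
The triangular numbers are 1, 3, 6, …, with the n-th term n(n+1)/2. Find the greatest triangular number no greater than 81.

78

Solve n(n+1)/2 ≤ 81 for integer n.
n = 12 gives 78 ≤ 81, while n = 13 gives 91 > 81; so the answer is 78.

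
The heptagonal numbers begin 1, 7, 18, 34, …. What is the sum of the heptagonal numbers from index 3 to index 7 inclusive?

Σ i(5i−3)/2 = (5Σi² − 3Σi) / 2 over i = 3..7.
Σi = 28 − 3 = 25 and Σi² = 140 − 5 = 135.
(5·135 − 3·25) / 2 = 600/2 = 300.

300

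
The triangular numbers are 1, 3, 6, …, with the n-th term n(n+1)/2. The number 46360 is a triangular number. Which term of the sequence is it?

Set n(n+1)/2 = 46360, giving n² + n − 92720 = 0.
The discriminant is 1 + 8·46360 = 370881, and √370881 = 609.
So n = (-1 + 609) / 2 = 608/2 = 304.

304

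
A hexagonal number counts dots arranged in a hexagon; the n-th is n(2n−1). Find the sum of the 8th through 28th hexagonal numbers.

Σ i(2i−1) = 2Σi² − Σi over i = 8..28.
Σi = 406 − 28 = 378 and Σi² = 7714 − 140 = 7574.
2·7574 − 1·378 = 14770.

14770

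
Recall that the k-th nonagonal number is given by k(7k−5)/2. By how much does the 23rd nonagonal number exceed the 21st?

23·(7·23 − 5)/2 = 1794 and 21·(7·21 − 5)/2 = 1491.
Difference: 1794 − 1491 = 303.

303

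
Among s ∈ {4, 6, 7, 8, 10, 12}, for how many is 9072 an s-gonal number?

s = 4: P(4, 95) = 9025 and P(4, 96) = 9216; 9072 is not s-gonal.
s = 6: P(6, 67) = 8911 and P(6, 68) = 9180; 9072 is not s-gonal.
s = 7: P(7, 60) = 8910 and P(7, 61) = 9211; 9072 is not s-gonal.
s = 8: P(8, 55) = 8965 and P(8, 56) = 9296; 9072 is not s-gonal.
s = 10: P(10, 48) = 9072. ✓
s = 12: P(12, 42) = 8652 and P(12, 43) = 9073; 9072 is not s-gonal.
Hits: s ∈ {10} → 1.

1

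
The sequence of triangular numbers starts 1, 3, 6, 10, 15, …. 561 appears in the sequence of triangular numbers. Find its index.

Set n(n+1)/2 = 561, giving n² + n − 1122 = 0.
The discriminant is 1 + 8·561 = 4489, and √4489 = 67.
So n = (-1 + 67) / 2 = 66/2 = 33.

33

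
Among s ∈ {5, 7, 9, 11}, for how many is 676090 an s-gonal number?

1

s = 5: P(5, 671) = 675026 and P(5, 672) = 677040; 676090 is not s-gonal.
s = 7: P(7, 520) = 675220 and P(7, 521) = 677821; 676090 is not s-gonal.
s = 9: P(9, 439) = 673426 and P(9, 440) = 676500; 676090 is not s-gonal.
s = 11: P(11, 388) = 676090. ✓
Hits: s ∈ {11} → 1.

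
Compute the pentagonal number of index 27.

27·(3·27 − 1)/2 = 27·80/2 = 27·40 = 1080.

1080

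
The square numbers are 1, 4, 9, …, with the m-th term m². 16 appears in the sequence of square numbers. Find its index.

4

We need n² = 16, so n = √16 = 4.
Check: 4² = 16. ✓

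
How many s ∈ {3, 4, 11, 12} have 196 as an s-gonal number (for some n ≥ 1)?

2

s = 3: P(3, 19) = 190 and P(3, 20) = 210; 196 is not s-gonal.
s = 4: P(4, 14) = 196. ✓
s = 11: P(11, 7) = 196. ✓
s = 12: P(12, 6) = 156 and P(12, 7) = 217; 196 is not s-gonal.
Hits: s ∈ {4, 11} → 2.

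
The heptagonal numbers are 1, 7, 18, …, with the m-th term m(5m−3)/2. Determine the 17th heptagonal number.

697

17·(5·17 − 3)/2 = 17·82/2 = 17·41 = 697.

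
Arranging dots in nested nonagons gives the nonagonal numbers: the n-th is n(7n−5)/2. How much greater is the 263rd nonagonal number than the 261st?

3663

263·(7·263 − 5)/2 = 241434 and 261·(7·261 − 5)/2 = 237771.
Difference: 241434 − 237771 = 3663.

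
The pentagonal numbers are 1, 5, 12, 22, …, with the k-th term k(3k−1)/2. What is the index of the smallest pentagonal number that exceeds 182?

Solve n(3n−1)/2 > 182 for integer n.
The largest n with value ≤ 182 is 11 (since 176 ≤ 182 < 210), so the first above is n = 12, value 210.

12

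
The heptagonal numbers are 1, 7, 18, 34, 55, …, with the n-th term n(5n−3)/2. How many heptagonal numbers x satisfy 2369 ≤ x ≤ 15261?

The n-th heptagonal number is n(5n−3)/2.
Smallest index with value ≥ 2369: n = 32 (giving 2512).
Largest index with value ≤ 15261: n = 78 (giving 15093).
Indices 32 through 78: 47 terms.

47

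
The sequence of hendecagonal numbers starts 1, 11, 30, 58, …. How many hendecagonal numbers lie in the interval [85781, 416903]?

The n-th hendecagonal number is n(9n−7)/2.
Smallest index with value ≥ 85781: n = 139 (giving 86458).
Largest index with value ≤ 416903: n = 304 (giving 414808).
Indices 139 through 304: 166 terms.

166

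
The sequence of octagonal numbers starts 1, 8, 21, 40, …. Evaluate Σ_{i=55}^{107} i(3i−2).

1071819

Σ i(3i−2) = 3Σi² − 2Σi over i = 55..107.
Σi = 5778 − 1485 = 4293 and Σi² = 414090 − 53955 = 360135.
3·360135 − 2·4293 = 1071819.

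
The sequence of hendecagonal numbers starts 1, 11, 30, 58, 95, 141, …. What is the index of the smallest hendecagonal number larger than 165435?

193

Solve n(9n−7)/2 > 165435 for integer n.
The largest n with value ≤ 165435 is 192 (since 165216 ≤ 165435 < 166945), so the first above is n = 193, value 166945.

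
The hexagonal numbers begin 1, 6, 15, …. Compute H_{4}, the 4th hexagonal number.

28

4·(2·4 − 1) = 4·7 = 28.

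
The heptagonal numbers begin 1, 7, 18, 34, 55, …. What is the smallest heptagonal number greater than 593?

616

Solve n(5n−3)/2 > 593 for integer n.
The largest n with value ≤ 593 is 15 (since 540 ≤ 593 < 616), so the first above is n = 16, value 616.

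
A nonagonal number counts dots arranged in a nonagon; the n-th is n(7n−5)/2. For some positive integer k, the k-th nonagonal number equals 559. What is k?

13

Set n(7n−5)/2 = 559, giving 7n² − 5n − 1118 = 0.
The discriminant is 25 + 56·559 = 31329, and √31329 = 177.
So n = (5 + 177) / 14 = 182/14 = 13.
Check: 13·(7·13 − 5)/2 = 559. ✓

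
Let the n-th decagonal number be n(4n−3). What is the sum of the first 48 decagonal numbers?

148568

Σ i(4i−3) = 4Σi² − 3Σi over i = 1..48.
Σi = 1176 and Σi² = 38024.
4·38024 − 3·1176 = 148568.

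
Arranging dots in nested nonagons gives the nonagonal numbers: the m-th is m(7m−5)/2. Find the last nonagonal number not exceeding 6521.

Solve n(7n−5)/2 ≤ 6521 for integer n.
n = 43 gives 6364 ≤ 6521, while n = 44 gives 6666 > 6521; so the answer is 6364.

6364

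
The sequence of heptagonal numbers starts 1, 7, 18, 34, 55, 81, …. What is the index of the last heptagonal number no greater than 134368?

232

Solve n(5n−3)/2 ≤ 134368 for integer n.
n = 232 gives 134212 ≤ 134368, while n = 233 gives 135373 > 134368; so the answer is index 232.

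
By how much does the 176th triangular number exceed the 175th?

Consecutive triangular numbers differ by n: T_{176} − T_{175} = 176.

176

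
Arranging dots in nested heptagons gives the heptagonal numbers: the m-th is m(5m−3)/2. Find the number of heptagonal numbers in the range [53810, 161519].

107

The n-th heptagonal number is n(5n−3)/2.
Smallest index with value ≥ 53810: n = 148 (giving 54538).
Largest index with value ≤ 161519: n = 254 (giving 160909).
Indices 148 through 254: 107 terms.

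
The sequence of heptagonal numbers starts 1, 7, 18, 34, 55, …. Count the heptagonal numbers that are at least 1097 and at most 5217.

The n-th heptagonal number is n(5n−3)/2.
Smallest index with value ≥ 1097: n = 22 (giving 1177).
Largest index with value ≤ 5217: n = 45 (giving 4995).
Indices 22 through 45: 24 terms.

24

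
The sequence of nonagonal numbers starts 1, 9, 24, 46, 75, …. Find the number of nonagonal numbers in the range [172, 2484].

20

The n-th nonagonal number is n(7n−5)/2.
Smallest index with value ≥ 172: n = 8 (giving 204).
Largest index with value ≤ 2484: n = 27 (giving 2484).
Indices 8 through 27: 20 terms.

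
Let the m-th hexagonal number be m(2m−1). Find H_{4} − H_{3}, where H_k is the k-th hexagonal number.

13

Consecutive hexagonal numbers differ by 4n − 3: here 4·4 − 3 = 13.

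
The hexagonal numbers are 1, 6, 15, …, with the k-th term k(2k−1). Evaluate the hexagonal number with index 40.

The 40th hexagonal number is n(2n−1) with n = 40.
40·(2·40 − 1) = 40·79 = 3160.

3160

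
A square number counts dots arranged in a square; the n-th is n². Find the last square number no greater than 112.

Solve n² ≤ 112 for integer n.
n = 10 gives 100 ≤ 112, while n = 11 gives 121 > 112; so the answer is 100.

100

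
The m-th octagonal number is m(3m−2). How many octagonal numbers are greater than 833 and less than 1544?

6

The n-th octagonal number is n(3n−2).
Smallest index with value > 833: n = 18 (giving 936).
Largest index with value < 1544: n = 23 (giving 1541).
Indices 18 through 23: 6 terms.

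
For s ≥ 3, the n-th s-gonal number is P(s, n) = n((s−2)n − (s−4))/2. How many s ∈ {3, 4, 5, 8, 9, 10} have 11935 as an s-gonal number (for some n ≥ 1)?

2

s = 3: P(3, 154) = 11935. ✓
s = 4: P(4, 109) = 11881 and P(4, 110) = 12100; 11935 is not s-gonal.
s = 5: P(5, 89) = 11837 and P(5, 90) = 12105; 11935 is not s-gonal.
s = 8: P(8, 63) = 11781 and P(8, 64) = 12160; 11935 is not s-gonal.
s = 9: P(9, 58) = 11629 and P(9, 59) = 12036; 11935 is not s-gonal.
s = 10: P(10, 55) = 11935. ✓
Hits: s ∈ {3, 10} → 2.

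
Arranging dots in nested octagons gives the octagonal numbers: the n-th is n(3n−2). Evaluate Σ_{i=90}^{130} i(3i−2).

1496500

Σ i(3i−2) = 3Σi² − 2Σi over i = 90..130.
Σi = 8515 − 4005 = 4510 and Σi² = 740805 − 238965 = 501840.
3·501840 − 2·4510 = 1496500.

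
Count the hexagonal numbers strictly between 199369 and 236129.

The n-th hexagonal number is n(2n−1).
Smallest index with value > 199369: n = 316 (giving 199396).
Largest index with value < 236129: n = 343 (giving 234955).
Indices 316 through 343: 28 terms.

28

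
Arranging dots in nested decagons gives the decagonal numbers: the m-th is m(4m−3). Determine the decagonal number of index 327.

The 327th decagonal number is n(4n−3) with n = 327.
327·(4·327 − 3) = 327·1305 = 426735.

426735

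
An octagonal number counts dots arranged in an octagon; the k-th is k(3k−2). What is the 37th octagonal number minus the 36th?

Consecutive octagonal numbers differ by 6n − 5: here 6·37 − 5 = 217.

217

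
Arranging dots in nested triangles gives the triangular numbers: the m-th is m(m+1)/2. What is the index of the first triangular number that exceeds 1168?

48

Solve n(n+1)/2 > 1168 for integer n.
The largest n with value ≤ 1168 is 47 (since 1128 ≤ 1168 < 1176), so the first above is n = 48, value 1176.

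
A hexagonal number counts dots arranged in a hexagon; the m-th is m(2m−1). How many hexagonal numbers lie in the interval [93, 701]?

The n-th hexagonal number is n(2n−1).
Smallest index with value ≥ 93: n = 8 (giving 120).
Largest index with value ≤ 701: n = 18 (giving 630).
Indices 8 through 18: 11 terms.

11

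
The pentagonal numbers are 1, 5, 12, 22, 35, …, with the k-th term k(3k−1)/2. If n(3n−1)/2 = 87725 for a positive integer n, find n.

Set n(3n−1)/2 = 87725, giving 3n² − n − 175450 = 0.
So n = (1 + 1451) / 6 = 1452/6 = 242.
Check: 242·(3·242 − 1)/2 = 87725. ✓

242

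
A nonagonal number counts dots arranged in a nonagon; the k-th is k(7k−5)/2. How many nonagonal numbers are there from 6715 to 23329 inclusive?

The n-th nonagonal number is n(7n−5)/2.
Smallest index with value ≥ 6715: n = 45 (giving 6975).
Largest index with value ≤ 23329: n = 82 (giving 23329).
Indices 45 through 82: 38 terms.

38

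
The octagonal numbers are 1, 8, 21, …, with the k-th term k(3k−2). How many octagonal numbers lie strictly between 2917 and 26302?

The n-th octagonal number is n(3n−2).
Smallest index with value > 2917: n = 32 (giving 3008).
Largest index with value < 26302: n = 93 (giving 25761).
Indices 32 through 93: 62 terms.

62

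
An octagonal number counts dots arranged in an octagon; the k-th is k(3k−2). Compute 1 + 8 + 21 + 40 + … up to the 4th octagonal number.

70

Σ i(3i−2) = 3Σi² − 2Σi over i = 1..4.
Σi = 10 and Σi² = 30.
3·30 − 2·10 = 70.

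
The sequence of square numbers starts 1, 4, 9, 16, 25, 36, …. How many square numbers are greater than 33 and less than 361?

The n-th square number is n².
Smallest index with value > 33: n = 6 (giving 36).
Largest index with value < 361: n = 18 (giving 324).
Indices 6 through 18: 13 terms.

13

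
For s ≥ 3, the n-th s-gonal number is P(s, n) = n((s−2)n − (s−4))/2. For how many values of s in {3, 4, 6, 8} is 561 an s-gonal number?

2

s = 3: P(3, 33) = 561. ✓
s = 4: P(4, 23) = 529 and P(4, 24) = 576; 561 is not s-gonal.
s = 6: P(6, 17) = 561. ✓
s = 8: P(8, 14) = 560 and P(8, 15) = 645; 561 is not s-gonal.
Hits: s ∈ {3, 6} → 2.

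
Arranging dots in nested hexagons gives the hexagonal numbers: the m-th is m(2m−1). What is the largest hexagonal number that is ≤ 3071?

Solve n(2n−1) ≤ 3071 for integer n.
n = 39 gives 3003 ≤ 3071, while n = 40 gives 3160 > 3071; so the answer is 3003.

3003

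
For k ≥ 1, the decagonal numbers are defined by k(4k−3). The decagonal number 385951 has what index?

311

Set n(4n−3) = 385951, giving 4n² − 3n − 385951 = 0.
So n = (3 + 2485) / 8 = 2488/8 = 311.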